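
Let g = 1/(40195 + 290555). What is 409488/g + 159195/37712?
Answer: 5107643739231195/37712 ≈ 1.3544e+11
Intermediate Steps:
g = 1/330750 ≈ 3.0234e-6
409488/g + 159195/37712 = 409488/(1/330750) + 159195/37712 = 409488*330750 + 159195*(1/37712) = 135438156000 + 159195/37712 = 5107643739231195/37712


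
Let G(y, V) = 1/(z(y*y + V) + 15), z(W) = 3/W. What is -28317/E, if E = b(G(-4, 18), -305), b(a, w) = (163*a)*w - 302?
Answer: 14526621/1845236 ≈ 7.8725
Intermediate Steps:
G(y, V) = 1/(15 + 3/(V + y**2)) (G(y, V) = 1/(3/(y*y + V) + 15) = 1/(3/(y**2 + V) + 15) = 1/(3/(V + y**2) + 15) = 1/(15 + 3/(V + y**2)))
b(a, w) = -302 + 163*a*w (b(a, w) = 163*a*w - 302 = -302 + 163*a*w)
E = -1845236/513 (E = -302 + 163*((18 + (-4)**2)/(3*(1 + 5*18 + 5*(-4)**2)))*(-305) = -302 + 163*((18 + 16)/(3*(1 + 90 + 5*16)))*(-305) = -302 + 163*((1/3)*34/(1 + 90 + 80))*(-305) = -302 + 163*((1/3)*34/171)*(-305) = -302 + 163*((1/3)*(1/171)*34)*(-305) = -302 + 163*(34/513)*(-305) = -302 - 1690310/513 = -1845236/513 ≈ -3597.0)
-28317/E = -28317/(-1845236/513) = -28317*(-513/1845236) = 14526621/1845236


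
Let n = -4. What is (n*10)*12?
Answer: -480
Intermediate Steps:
(n*10)*12 = -4*10*12 = -40*12 = -480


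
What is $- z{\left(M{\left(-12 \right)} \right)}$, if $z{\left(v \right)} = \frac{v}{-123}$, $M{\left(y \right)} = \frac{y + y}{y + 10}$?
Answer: $\frac{4}{41} \approx 0.097561$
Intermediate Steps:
$M{\left(y \right)} = \frac{2 y}{10 + y}$
$z{\left(v \right)} = - \frac{v}{123}$ ($z{\left(v \right)} = v \left(- \frac{1}{123}\right) = - \frac{v}{123}$)
$- z{\left(M{\left(-12 \right)} \right)} = - \frac{\left(-1\right) 2 \left(-12\right) \frac{1}{10 - 12}}{123} = - \frac{\left(-1\right) 2 \left(-12\right) \frac{1}{-2}}{123} = - \frac{\left(-1\right) 2 \left(-12\right) \left(- \frac{1}{2}\right)}{123} = - \frac{\left(-1\right) 12}{123} = \left(-1\right) \left(- \frac{4}{41}\right) = \frac{4}{41}$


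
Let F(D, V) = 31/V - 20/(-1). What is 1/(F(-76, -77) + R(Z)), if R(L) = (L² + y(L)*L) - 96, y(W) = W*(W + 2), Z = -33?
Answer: -77/2521473 ≈ -3.0538e-5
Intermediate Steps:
y(W) = W*(2 + W)
F(D, V) = 20 + 31/V (F(D, V) = 31/V - 20*(-1) = 31/V + 20 = 20 + 31/V)
R(L) = -96 + L² + L²*(2 + L) (R(L) = (L² + (L*(2 + L))*L) - 96 = (L² + L²*(2 + L)) - 96 = -96 + L² + L²*(2 + L))
1/(F(-76, -77) + R(Z)) = 1/((20 + 31/(-77)) + (-96 + (-33)³ + 3*(-33)²)) = 1/((20 + 31*(-1/77)) + (-96 - 35937 + 3*1089)) = 1/((20 - 31/77) + (-96 - 35937 + 3267)) = 1/(1509/77 - 32766) = 1/(-2521473/77) = -77/2521473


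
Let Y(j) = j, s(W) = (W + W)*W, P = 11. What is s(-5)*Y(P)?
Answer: 550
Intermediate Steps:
s(W) = 2*W**2 (s(W) = (2*W)*W = 2*W**2)
s(-5)*Y(P) = (2*(-5)**2)*11 = (2*25)*11 = 50*11 = 550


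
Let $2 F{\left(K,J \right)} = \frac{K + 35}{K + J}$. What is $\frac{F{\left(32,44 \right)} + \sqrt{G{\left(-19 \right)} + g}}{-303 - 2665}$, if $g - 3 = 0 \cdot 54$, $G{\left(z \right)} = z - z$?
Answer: $- \frac{67}{451136} - \frac{\sqrt{3}}{2968} \approx -0.00073209$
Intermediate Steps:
$G{\left(z \right)} = 0$
$g = 3$ ($g = 3 + 0 \cdot 54 = 3 + 0 = 3$)
$F{\left(K,J \right)} = \frac{35 + K}{2 \left(J + K\right)}$ ($F{\left(K,J \right)} = \frac{\left(K + 35\right) \frac{1}{K + J}}{2} = \frac{\left(35 + K\right) \frac{1}{J + K}}{2} = \frac{\frac{1}{J + K} \left(35 + K\right)}{2} = \frac{35 + K}{2 \left(J + K\right)}$)
$\frac{F{\left(32,44 \right)} + \sqrt{G{\left(-19 \right)} + g}}{-303 - 2665} = \frac{\frac{35 + 32}{2 \left(44 + 32\right)} + \sqrt{0 + 3}}{-303 - 2665} = \frac{\frac{1}{2} \cdot \frac{1}{76} \cdot 67 + \sqrt{3}}{-2968} = \left(\frac{1}{2} \cdot \frac{1}{76} \cdot 67 + \sqrt{3}\right) \left(- \frac{1}{2968}\right) = \left(\frac{67}{152} + \sqrt{3}\right) \left(- \frac{1}{2968}\right) = - \frac{67}{451136} - \frac{\sqrt{3}}{2968}$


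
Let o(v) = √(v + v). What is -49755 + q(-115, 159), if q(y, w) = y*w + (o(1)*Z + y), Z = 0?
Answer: -68155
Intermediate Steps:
o(v) = √2*√v (o(v) = √(2*v) = √2*√v)
q(y, w) = y + w*y (q(y, w) = y*w + ((√2*√1)*0 + y) = w*y + ((√2*1)*0 + y) = w*y + (√2*0 + y) = w*y + (0 + y) = w*y + y = y + w*y)
-49755 + q(-115, 159) = -49755 - 115*(1 + 159) = -49755 - 115*160 = -49755 - 18400 = -68155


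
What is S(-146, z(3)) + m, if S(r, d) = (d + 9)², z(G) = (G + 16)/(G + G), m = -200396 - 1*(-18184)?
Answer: -6554303/36 ≈ -1.8206e+5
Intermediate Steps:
m = -182212 (m = -200396 + 18184 = -182212)
z(G) = (16 + G)/(2*G) (z(G) = (16 + G)/((2*G)) = (16 + G)*(1/(2*G)) = (16 + G)/(2*G))
S(r, d) = (9 + d)²
S(-146, z(3)) + m = (9 + (½)*(16 + 3)/3)² - 182212 = (9 + (½)*(⅓)*19)² - 182212 = (9 + 19/6)² - 182212 = (73/6)² - 182212 = 5329/36 - 182212 = -6554303/36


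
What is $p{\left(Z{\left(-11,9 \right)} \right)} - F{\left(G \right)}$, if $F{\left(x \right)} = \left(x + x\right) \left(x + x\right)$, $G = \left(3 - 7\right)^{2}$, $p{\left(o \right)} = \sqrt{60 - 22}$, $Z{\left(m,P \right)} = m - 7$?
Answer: $-1024 + \sqrt{38} \approx -1017.8$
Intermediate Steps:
$Z{\left(m,P \right)} = -7 + m$
$p{\left(o \right)} = \sqrt{38}$
$G = 16$ ($G = \left(-4\right)^{2} = 16$)
$F{\left(x \right)} = 4 x^{2}$ ($F{\left(x \right)} = 2 x 2 x = 4 x^{2}$)
$p{\left(Z{\left(-11,9 \right)} \right)} - F{\left(G \right)} = \sqrt{38} - 4 \cdot 16^{2} = \sqrt{38} - 4 \cdot 256 = \sqrt{38} - 1024 = -1024 + \sqrt{38}$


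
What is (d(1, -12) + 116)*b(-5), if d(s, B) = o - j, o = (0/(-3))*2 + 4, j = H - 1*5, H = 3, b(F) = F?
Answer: -610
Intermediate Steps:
j = -2 (j = 3 - 1*5 = 3 - 5 = -2)
o = 4 (o = (0*(-⅓))*2 + 4 = 0*2 + 4 = 0 + 4 = 4)
d(s, B) = 6 (d(s, B) = 4 - 1*(-2) = 4 + 2 = 6)
(d(1, -12) + 116)*b(-5) = (6 + 116)*(-5) = 122*(-5) = -610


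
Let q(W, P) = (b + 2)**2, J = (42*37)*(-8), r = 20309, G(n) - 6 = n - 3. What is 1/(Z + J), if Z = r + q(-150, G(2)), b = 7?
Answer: 1/7958 ≈ 0.00012566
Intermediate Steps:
G(n) = 3 + n (G(n) = 6 + (n - 3) = 6 + (-3 + n) = 3 + n)
J = -12432 (J = 1554*(-8) = -12432)
q(W, P) = 81 (q(W, P) = (7 + 2)**2 = 9**2 = 81)
Z = 20390 (Z = 20309 + 81 = 20390)
1/(Z + J) = 1/(20390 - 12432) = 1/7958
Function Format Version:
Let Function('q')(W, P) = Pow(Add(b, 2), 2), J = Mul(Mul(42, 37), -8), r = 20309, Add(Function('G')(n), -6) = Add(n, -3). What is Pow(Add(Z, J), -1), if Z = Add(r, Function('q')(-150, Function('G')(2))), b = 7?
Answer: Rational(1, 7958) ≈ 0.00012566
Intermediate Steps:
Function('G')(n) = Add(3, n) (Function('G')(n) = Add(6, Add(n, -3)) = Add(6, Add(-3, n)) = Add(3, n))
J = -12432 (J = Mul(1554, -8) = -12432)
Function('q')(W, P) = 81 (Function('q')(W, P) = Pow(Add(7, 2), 2) = Pow(9, 2) = 81)
Z = 20390 (Z = Add(20309, 81) = 20390)
Pow(Add(Z, J), -1) = Pow(Add(20390, -12432), -1) = Pow(7958, -1) = Rational(1, 7958)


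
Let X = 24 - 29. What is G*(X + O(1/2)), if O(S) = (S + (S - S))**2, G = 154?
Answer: -1463/2 ≈ -731.50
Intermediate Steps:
O(S) = S**2 (O(S) = (S + 0)**2 = S**2)
X = -5
G*(X + O(1/2)) = 154*(-5 + (1/2)**2) = 154*(-5 + 1/4) = 154*(-19/4) = -1463/2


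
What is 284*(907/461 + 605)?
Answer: 79466608/461 ≈ 1.7238e+5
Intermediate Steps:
284*(907/461 + 605) = 284*(279812/461) = 79466608/461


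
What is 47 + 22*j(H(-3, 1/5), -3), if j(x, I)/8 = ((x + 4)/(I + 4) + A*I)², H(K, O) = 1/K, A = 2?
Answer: 9047/9 ≈ 1005.2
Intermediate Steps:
j(x, I) = 8*(2*I + (4 + x)/(4 + I))² (j(x, I) = 8*((x + 4)/(I + 4) + 2*I)² = 8*((4 + x)/(4 + I) + 2*I)² = 8*(2*I + (4 + x)/(4 + I))²)
47 + 22*j(H(-3, 1/5), -3) = 47 + 22*(8*(4 + 1/(-3) + 2*(-3)² + 8*(-3))²/(4 - 3)²) = 47 + 22*(8*(4 - ⅓ + 2*9 - 24)²/1²) = 47 + 22*(8*1*(4 - ⅓ + 18 - 24)²) = 47 + 22*(8*1*(-7/3)²) = 47 + 22*(8*1*(49/9)) = 47 + 22*(392/9) = 47 + 8624/9 = 9047/9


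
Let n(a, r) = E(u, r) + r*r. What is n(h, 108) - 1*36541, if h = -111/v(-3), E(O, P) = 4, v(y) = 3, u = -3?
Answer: -24873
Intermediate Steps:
h = -37 (h = -111/3 = -111*⅓ = -37)
n(a, r) = 4 + r² (n(a, r) = 4 + r*r = 4 + r²)
n(h, 108) - 1*36541 = (4 + 108²) - 1*36541 = (4 + 11664) - 36541 = 11668 - 36541 = -24873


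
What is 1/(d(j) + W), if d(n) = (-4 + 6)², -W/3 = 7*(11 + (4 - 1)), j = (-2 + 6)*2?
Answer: -1/290 ≈ -0.0034483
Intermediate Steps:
j = 8 (j = 4*2 = 8)
W = -294 (W = -21*(11 + (4 - 1)) = -21*(11 + 3) = -21*14 = -3*98 = -294)
d(n) = 4 (d(n) = 2² = 4)
1/(d(j) + W) = 1/(4 - 294) = 1/(-290) = -1/290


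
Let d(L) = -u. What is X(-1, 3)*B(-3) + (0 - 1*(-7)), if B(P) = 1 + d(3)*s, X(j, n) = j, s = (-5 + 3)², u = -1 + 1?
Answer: 6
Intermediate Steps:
u = 0
d(L) = 0 (d(L) = -1*0 = 0)
s = 4 (s = (-2)² = 4)
B(P) = 1 (B(P) = 1 + 0*4 = 1 + 0 = 1)
X(-1, 3)*B(-3) + (0 - 1*(-7)) = -1*1 + (0 - 1*(-7)) = -1 + (0 + 7) = -1 + 7 = 6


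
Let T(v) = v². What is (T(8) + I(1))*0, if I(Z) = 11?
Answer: 0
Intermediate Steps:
(T(8) + I(1))*0 = (8² + 11)*0 = (64 + 11)*0 = 75*0 = 0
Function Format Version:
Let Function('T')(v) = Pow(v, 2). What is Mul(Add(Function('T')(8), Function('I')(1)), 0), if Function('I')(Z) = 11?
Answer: 0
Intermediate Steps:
Mul(Add(Function('T')(8), Function('I')(1)), 0) = Mul(Add(Pow(8, 2), 11), 0) = Mul(Add(64, 11), 0) = Mul(75, 0) = 0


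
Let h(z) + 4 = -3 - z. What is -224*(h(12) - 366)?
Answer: 86240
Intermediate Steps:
h(z) = -7 - z (h(z) = -4 + (-3 - z) = -7 - z)
-224*(h(12) - 366) = -224*((-7 - 1*12) - 366) = -224*((-7 - 12) - 366) = -224*(-19 - 366) = -224*(-385) = 86240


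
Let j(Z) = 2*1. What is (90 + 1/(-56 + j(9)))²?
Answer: 23609881/2916 ≈ 8096.7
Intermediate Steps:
j(Z) = 2
(90 + 1/(-56 + j(9)))² = (90 + 1/(-56 + 2))² = (90 + 1/(-54))² = (90 - 1/54)² = (4859/54)² = 23609881/2916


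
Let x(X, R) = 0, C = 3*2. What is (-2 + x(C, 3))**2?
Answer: 4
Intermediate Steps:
C = 6
(-2 + x(C, 3))**2 = (-2 + 0)**2 = (-2)**2 = 4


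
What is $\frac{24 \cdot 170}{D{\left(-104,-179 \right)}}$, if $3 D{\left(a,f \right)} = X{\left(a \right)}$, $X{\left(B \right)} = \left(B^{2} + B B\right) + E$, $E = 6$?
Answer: $\frac{6120}{10819} \approx 0.56567$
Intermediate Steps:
$X{\left(B \right)} = 6 + 2 B^{2}$ ($X{\left(B \right)} = \left(B^{2} + B B\right) + 6 = \left(B^{2} + B^{2}\right) + 6 = 2 B^{2} + 6 = 6 + 2 B^{2}$)
$D{\left(a,f \right)} = 2 + \frac{2 a^{2}}{3}$ ($D{\left(a,f \right)} = \frac{6 + 2 a^{2}}{3} = 2 + \frac{2 a^{2}}{3}$)
$\frac{24 \cdot 170}{D{\left(-104,-179 \right)}} = \frac{24 \cdot 170}{2 + \frac{2 \left(-104\right)^{2}}{3}} = \frac{4080}{2 + \frac{2}{3} \cdot 10816} = \frac{4080}{2 + \frac{21632}{3}} = \frac{4080}{\frac{21638}{3}} = 4080 \cdot \frac{3}{21638} = \frac{6120}{10819}$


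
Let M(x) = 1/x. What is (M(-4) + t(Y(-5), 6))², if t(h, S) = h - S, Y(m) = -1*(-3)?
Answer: 169/16 ≈ 10.563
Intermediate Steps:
Y(m) = 3
(M(-4) + t(Y(-5), 6))² = (1/(-4) + (3 - 1*6))² = (-¼ + (3 - 6))² = (-¼ - 3)² = (-13/4)² = 169/16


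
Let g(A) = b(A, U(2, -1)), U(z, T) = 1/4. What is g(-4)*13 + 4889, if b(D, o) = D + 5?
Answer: 4902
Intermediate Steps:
U(z, T) = ¼
b(D, o) = 5 + D
g(A) = 5 + A
g(-4)*13 + 4889 = (5 - 4)*13 + 4889 = 1*13 + 4889 = 13 + 4889 = 4902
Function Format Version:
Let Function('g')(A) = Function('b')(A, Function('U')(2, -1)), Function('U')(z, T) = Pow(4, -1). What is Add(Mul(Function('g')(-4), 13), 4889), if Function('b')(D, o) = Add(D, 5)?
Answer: 4902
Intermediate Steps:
Function('U')(z, T) = Rational(1, 4)
Function('b')(D, o) = Add(5, D)
Function('g')(A) = Add(5, A)
Add(Mul(Function('g')(-4), 13), 4889) = Add(Mul(Add(5, -4), 13), 4889) = Add(Mul(1, 13), 4889) = Add(13, 4889) = 4902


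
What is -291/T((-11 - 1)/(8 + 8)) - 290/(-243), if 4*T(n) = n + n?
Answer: 188858/243 ≈ 777.19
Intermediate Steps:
T(n) = n/2 (T(n) = (n + n)/4 = (2*n)/4 = n/2)
-291/T((-11 - 1)/(8 + 8)) - 290/(-243) = -291*2*(8 + 8)/(-11 - 1) - 290/(-243) = -291/((-12/16)/2) - 290*(-1/243) = -291/((-12*1/16)/2) + 290/243 = -291/((½)*(-¾)) + 290/243 = -291/(-3/8) + 290/243 = -291*(-8/3) + 290/243 = 776 + 290/243 = 188858/243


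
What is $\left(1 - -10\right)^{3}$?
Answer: $1331$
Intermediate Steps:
$\left(1 - -10\right)^{3} = \left(1 + 10\right)^{3} = 11^{3} = 1331$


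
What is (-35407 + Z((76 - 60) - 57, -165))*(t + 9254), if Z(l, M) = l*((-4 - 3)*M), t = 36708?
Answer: -3803907044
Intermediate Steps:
Z(l, M) = -7*M*l (Z(l, M) = l*(-7*M) = -7*M*l)
(-35407 + Z((76 - 60) - 57, -165))*(t + 9254) = (-35407 - 7*(-165)*((76 - 60) - 57))*(36708 + 9254) = (-35407 - 7*(-165)*(16 - 57))*45962 = (-35407 - 7*(-165)*(-41))*45962 = (-35407 - 47355)*45962 = -82762*45962 = -3803907044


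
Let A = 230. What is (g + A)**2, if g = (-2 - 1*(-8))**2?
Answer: 70756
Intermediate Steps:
g = 36 (g = (-2 + 8)**2 = 6**2 = 36)
(g + A)**2 = (36 + 230)**2 = 266**2 = 70756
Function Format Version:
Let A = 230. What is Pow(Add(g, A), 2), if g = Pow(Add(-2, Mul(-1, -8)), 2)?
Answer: 70756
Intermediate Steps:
g = 36 (g = Pow(Add(-2, 8), 2) = Pow(6, 2) = 36)
Pow(Add(g, A), 2) = Pow(Add(36, 230), 2) = Pow(266, 2) = 70756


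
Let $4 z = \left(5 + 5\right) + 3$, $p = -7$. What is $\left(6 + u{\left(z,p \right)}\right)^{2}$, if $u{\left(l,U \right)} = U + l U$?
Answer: $\frac{9025}{16} \approx 564.06$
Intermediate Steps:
$z = \frac{13}{4}$ ($z = \frac{\left(5 + 5\right) + 3}{4} = \frac{10 + 3}{4} = \frac{1}{4} \cdot 13 = \frac{13}{4} \approx 3.25$)
$u{\left(l,U \right)} = U + U l$
$\left(6 + u{\left(z,p \right)}\right)^{2} = \left(6 - 7 \left(1 + \frac{13}{4}\right)\right)^{2} = \left(6 - \frac{119}{4}\right)^{2} = \left(- \frac{95}{4}\right)^{2} = \frac{9025}{16}$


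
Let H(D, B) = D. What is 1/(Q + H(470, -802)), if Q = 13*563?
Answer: 1/7789 ≈ 0.00012839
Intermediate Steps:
Q = 7319
1/(Q + H(470, -802)) = 1/(7319 + 470) = 1/7789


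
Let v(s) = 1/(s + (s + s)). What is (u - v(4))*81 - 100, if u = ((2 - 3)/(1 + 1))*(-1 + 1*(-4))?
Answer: 383/4 ≈ 95.750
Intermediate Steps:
v(s) = 1/(3*s) (v(s) = 1/(s + 2*s) = 1/(3*s))
u = 5/2 (u = (-1/2)*(-1 - 4) = -1*1/2*(-5) = -1/2*(-5) = 5/2 ≈ 2.5000)
(u - v(4))*81 - 100 = (5/2 - 1/(3*4))*81 - 100 = (5/2 - 1*1/12)*81 - 100 = (5/2 - 1/12)*81 - 100 = (29/12)*81 - 100 = 783/4 - 100 = 383/4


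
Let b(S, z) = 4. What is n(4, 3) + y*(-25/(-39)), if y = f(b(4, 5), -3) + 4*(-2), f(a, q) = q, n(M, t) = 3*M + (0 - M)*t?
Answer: -275/39 ≈ -7.0513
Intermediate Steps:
n(M, t) = 3*M - M*t (n(M, t) = 3*M + (-M)*t = 3*M - M*t)
y = -11 (y = -3 + 4*(-2) = -3 - 8 = -11)
n(4, 3) + y*(-25/(-39)) = 4*(3 - 1*3) - (-275)/(-39) = 4*(3 - 3) - (-275)*(-1)/39 = 4*0 - 11*25/39 = 0 - 275/39 = -275/39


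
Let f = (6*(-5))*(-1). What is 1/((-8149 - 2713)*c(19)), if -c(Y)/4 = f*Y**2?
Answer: 1/470541840 ≈ 2.1252e-9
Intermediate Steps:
f = 30 (f = -30*(-1) = 30)
c(Y) = -120*Y**2
1/((-8149 - 2713)*c(19)) = 1/((-8149 - 2713)*((-120*19**2))) = 1/((-10862)*((-120*361))) = -1/10862/(-43320) = -1/10862*(-1/43320) = 1/470541840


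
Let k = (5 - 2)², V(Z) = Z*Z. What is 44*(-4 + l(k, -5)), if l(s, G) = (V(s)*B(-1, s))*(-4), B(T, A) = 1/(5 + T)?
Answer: -3740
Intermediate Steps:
V(Z) = Z²
k = 9 (k = 3² = 9)
l(s, G) = -s² (l(s, G) = (s²/(5 - 1))*(-4) = (s²/4)*(-4) = -s²)
44*(-4 + l(k, -5)) = 44*(-4 - 1*9²) = 44*(-4 - 1*81) = 44*(-4 - 81) = 44*(-85) = -3740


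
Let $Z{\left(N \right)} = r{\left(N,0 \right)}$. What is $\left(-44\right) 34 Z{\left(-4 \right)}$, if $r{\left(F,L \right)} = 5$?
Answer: $-7480$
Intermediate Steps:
$Z{\left(N \right)} = 5$
$\left(-44\right) 34 Z{\left(-4 \right)} = \left(-44\right) 34 \cdot 5 = \left(-1496\right) 5 = -7480$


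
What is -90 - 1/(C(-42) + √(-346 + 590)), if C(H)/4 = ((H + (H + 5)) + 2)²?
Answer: -12655095199/140612103 + √61/281224206 ≈ -90.000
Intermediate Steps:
C(H) = 4*(7 + 2*H)² (C(H) = 4*((H + (H + 5)) + 2)² = 4*((H + (5 + H)) + 2)² = 4*((5 + 2*H) + 2)² = 4*(7 + 2*H)²)
-90 - 1/(C(-42) + √(-346 + 590)) = -90 - 1/(4*(7 + 2*(-42))² + √(-346 + 590)) = -90 - 1/(4*(7 - 84)² + √244) = -90 - 1/(4*(-77)² + 2*√61) = -90 - 1/(4*5929 + 2*√61) = -90 - 1/(23716 + 2*√61)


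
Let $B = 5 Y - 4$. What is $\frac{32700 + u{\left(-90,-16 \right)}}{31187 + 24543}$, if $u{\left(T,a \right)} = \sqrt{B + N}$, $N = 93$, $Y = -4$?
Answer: $\frac{3270}{5573} + \frac{\sqrt{69}}{55730} \approx 0.58691$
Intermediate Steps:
$B = -24$ ($B = 5 \left(-4\right) - 4 = -20 - 4 = -24$)
$u{\left(T,a \right)} = \sqrt{69}$ ($u{\left(T,a \right)} = \sqrt{-24 + 93} = \sqrt{69}$)
$\frac{32700 + u{\left(-90,-16 \right)}}{31187 + 24543} = \frac{32700 + \sqrt{69}}{31187 + 24543} = \frac{32700 + \sqrt{69}}{55730} = \left(32700 + \sqrt{69}\right) \frac{1}{55730} = \frac{3270}{5573} + \frac{\sqrt{69}}{55730}$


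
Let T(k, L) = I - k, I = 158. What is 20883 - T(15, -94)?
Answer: 20740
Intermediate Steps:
T(k, L) = 158 - k
20883 - T(15, -94) = 20883 - (158 - 1*15) = 20883 - (158 - 15) = 20883 - 1*143 = 20883 - 143 = 20740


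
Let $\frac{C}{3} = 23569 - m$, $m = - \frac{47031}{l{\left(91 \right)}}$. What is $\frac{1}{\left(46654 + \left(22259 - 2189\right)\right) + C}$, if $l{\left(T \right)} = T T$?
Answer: $\frac{8281}{1138207204} \approx 7.2755 \cdot 10^{-6}$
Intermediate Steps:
$l{\left(T \right)} = T^{2}$
$m = - \frac{47031}{8281}$ ($m = - \frac{47031}{91^{2}} = - \frac{47031}{8281} \approx -5.6794$)
$C = \frac{585665760}{8281}$ ($C = 3 \left(23569 - - \frac{47031}{8281}\right) = 3 \left(23569 + \frac{47031}{8281}\right) = 3 \cdot \frac{195221920}{8281} = \frac{585665760}{8281} \approx 70724.0$)
$\frac{1}{\left(46654 + \left(22259 - 2189\right)\right) + C} = \frac{1}{\left(46654 + \left(22259 - 2189\right)\right) + \frac{585665760}{8281}} = \frac{1}{\left(46654 + 20070\right) + \frac{585665760}{8281}} = \frac{1}{66724 + \frac{585665760}{8281}} = \frac{1}{\frac{1138207204}{8281}} = \frac{8281}{1138207204}$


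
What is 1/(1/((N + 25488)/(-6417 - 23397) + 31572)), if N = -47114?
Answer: 470654617/14907 ≈ 31573.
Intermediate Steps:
1/(1/((N + 25488)/(-6417 - 23397) + 31572)) = 1/(1/((-47114 + 25488)/(-6417 - 23397) + 31572)) = 1/(1/(-21626/(-29814) + 31572)) = 1/(1/(-21626*(-1/29814) + 31572)) = 1/(1/(10813/14907 + 31572)) = 1/(1/(470654617/14907)) = 1/(14907/470654617) = 470654617/14907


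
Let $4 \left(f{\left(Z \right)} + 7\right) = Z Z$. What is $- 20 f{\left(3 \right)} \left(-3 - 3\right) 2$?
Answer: $-1140$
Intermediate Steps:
$f{\left(Z \right)} = -7 + \frac{Z^{2}}{4}$ ($f{\left(Z \right)} = -7 + \frac{Z Z}{4} = -7 + \frac{Z^{2}}{4}$)
$- 20 f{\left(3 \right)} \left(-3 - 3\right) 2 = - 20 \left(-7 + \frac{3^{2}}{4}\right) \left(-3 - 3\right) 2 = - 20 \left(-7 + \frac{1}{4} \cdot 9\right) \left(\left(-6\right) 2\right) = - 20 \left(-7 + \frac{9}{4}\right) \left(-12\right) = \left(-20\right) \left(- \frac{19}{4}\right) \left(-12\right) = 95 \left(-12\right) = -1140$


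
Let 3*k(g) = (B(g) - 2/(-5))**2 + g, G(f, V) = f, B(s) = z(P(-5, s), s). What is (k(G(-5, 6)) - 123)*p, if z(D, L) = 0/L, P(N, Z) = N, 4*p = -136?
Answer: 317764/75 ≈ 4236.9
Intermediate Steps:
p = -34 (p = (1/4)*(-136) = -34)
z(D, L) = 0
B(s) = 0
k(g) = 4/75 + g/3 (k(g) = ((0 - 2/(-5))**2 + g)/3 = ((0 - 2*(-1/5))**2 + g)/3 = ((0 + 2/5)**2 + g)/3 = ((2/5)**2 + g)/3 = (4/25 + g)/3 = 4/75 + g/3)
(k(G(-5, 6)) - 123)*p = ((4/75 + (1/3)*(-5)) - 123)*(-34) = ((4/75 - 5/3) - 123)*(-34) = (-121/75 - 123)*(-34) = -9346/75*(-34) = 317764/75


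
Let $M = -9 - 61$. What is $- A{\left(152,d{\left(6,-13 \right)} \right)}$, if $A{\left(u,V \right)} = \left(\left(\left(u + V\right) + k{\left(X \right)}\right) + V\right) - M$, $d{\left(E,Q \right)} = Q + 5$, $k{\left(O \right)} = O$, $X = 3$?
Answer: $-209$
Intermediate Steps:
$d{\left(E,Q \right)} = 5 + Q$
$M = -70$ ($M = -9 - 61 = -70$)
$A{\left(u,V \right)} = 73 + u + 2 V$ ($A{\left(u,V \right)} = \left(\left(\left(u + V\right) + 3\right) + V\right) - -70 = \left(\left(\left(V + u\right) + 3\right) + V\right) + 70 = \left(\left(3 + V + u\right) + V\right) + 70 = \left(3 + u + 2 V\right) + 70 = 73 + u + 2 V$)
$- A{\left(152,d{\left(6,-13 \right)} \right)} = - (73 + 152 + 2 \left(5 - 13\right)) = - (73 + 152 + 2 \left(-8\right)) = - (73 + 152 - 16) = \left(-1\right) 209 = -209$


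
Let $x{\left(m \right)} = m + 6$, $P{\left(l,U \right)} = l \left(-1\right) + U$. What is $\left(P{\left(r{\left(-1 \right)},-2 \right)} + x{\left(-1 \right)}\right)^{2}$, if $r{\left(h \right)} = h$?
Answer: $16$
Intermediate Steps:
$P{\left(l,U \right)} = U - l$ ($P{\left(l,U \right)} = - l + U = U - l$)
$x{\left(m \right)} = 6 + m$
$\left(P{\left(r{\left(-1 \right)},-2 \right)} + x{\left(-1 \right)}\right)^{2} = \left(\left(-2 - -1\right) + \left(6 - 1\right)\right)^{2} = \left(\left(-2 + 1\right) + 5\right)^{2} = \left(-1 + 5\right)^{2} = 4^{2} = 16$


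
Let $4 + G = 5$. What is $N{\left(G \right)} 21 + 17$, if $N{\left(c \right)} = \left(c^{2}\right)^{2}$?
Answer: $38$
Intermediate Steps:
$G = 1$ ($G = -4 + 5 = 1$)
$N{\left(c \right)} = c^{4}$
$N{\left(G \right)} 21 + 17 = 1^{4} \cdot 21 + 17 = 1 \cdot 21 + 17 = 21 + 17 = 38$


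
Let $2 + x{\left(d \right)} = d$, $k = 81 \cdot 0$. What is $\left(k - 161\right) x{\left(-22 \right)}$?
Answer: $3864$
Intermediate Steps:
$k = 0$
$x{\left(d \right)} = -2 + d$
$\left(k - 161\right) x{\left(-22 \right)} = \left(0 - 161\right) \left(-2 - 22\right) = \left(-161\right) \left(-24\right) = 3864$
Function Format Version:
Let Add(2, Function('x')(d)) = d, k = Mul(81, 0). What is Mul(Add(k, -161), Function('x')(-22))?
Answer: 3864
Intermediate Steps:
k = 0
Function('x')(d) = Add(-2, d)
Mul(Add(k, -161), Function('x')(-22)) = Mul(Add(0, -161), Add(-2, -22)) = Mul(-161, -24) = 3864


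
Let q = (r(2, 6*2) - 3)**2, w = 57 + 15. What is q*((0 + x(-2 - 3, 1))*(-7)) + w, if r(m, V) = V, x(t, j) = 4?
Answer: -2196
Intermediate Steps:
w = 72
q = 81 (q = (6*2 - 3)**2 = (12 - 3)**2 = 9**2 = 81)
q*((0 + x(-2 - 3, 1))*(-7)) + w = 81*((0 + 4)*(-7)) + 72 = 81*(4*(-7)) + 72 = 81*(-28) + 72 = -2268 + 72 = -2196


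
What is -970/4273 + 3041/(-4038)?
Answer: -16911053/17254374 ≈ -0.98010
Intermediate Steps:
-970/4273 + 3041/(-4038) = -970*1/4273 + 3041*(-1/4038) = -970/4273 - 3041/4038 = -16911053/17254374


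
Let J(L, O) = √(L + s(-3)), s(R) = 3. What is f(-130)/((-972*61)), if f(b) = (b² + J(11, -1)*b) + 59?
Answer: -5653/19764 + 65*√14/29646 ≈ -0.27782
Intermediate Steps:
J(L, O) = √(3 + L) (J(L, O) = √(L + 3) = √(3 + L))
f(b) = 59 + b² + b*√14 (f(b) = (b² + √(3 + 11)*b) + 59 = (b² + √14*b) + 59 = (b² + b*√14) + 59 = 59 + b² + b*√14)
f(-130)/((-972*61)) = (59 + (-130)² - 130*√14)/((-972*61)) = (59 + 16900 - 130*√14)/(-59292) = (16959 - 130*√14)*(-1/59292) = -5653/19764 + 65*√14/29646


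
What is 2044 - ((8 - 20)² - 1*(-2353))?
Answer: -453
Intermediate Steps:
2044 - ((8 - 20)² - 1*(-2353)) = 2044 - ((-12)² + 2353) = 2044 - (144 + 2353) = 2044 - 1*2497 = 2044 - 2497 = -453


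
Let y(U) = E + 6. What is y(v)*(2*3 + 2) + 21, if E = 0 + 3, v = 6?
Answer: 93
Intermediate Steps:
E = 3
y(U) = 9 (y(U) = 3 + 6 = 9)
y(v)*(2*3 + 2) + 21 = 9*(2*3 + 2) + 21 = 9*(6 + 2) + 21 = 9*8 + 21 = 72 + 21 = 93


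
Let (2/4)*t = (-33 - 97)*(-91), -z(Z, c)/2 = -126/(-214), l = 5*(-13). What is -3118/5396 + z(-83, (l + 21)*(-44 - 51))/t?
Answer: -70484563/121969835 ≈ -0.57788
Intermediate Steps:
l = -65
z(Z, c) = -126/107 (z(Z, c) = -(-252)/(-214) = -(-252)*(-1)/214 = -2*63/107 = -126/107)
t = 23660 (t = 2*((-33 - 97)*(-91)) = 2*(-130*(-91)) = 2*11830 = 23660)
-3118/5396 + z(-83, (l + 21)*(-44 - 51))/t = -3118/5396 - 126/107/23660 = -3118*1/5396 - 126/107*1/23660 = -1559/2698 - 9/180830 = -70484563/121969835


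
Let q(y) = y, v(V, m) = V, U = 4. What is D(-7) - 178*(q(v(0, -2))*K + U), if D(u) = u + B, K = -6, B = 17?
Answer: -702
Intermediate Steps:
D(u) = 17 + u (D(u) = u + 17 = 17 + u)
D(-7) - 178*(q(v(0, -2))*K + U) = (17 - 7) - 178*(0*(-6) + 4) = 10 - 178*(0 + 4) = 10 - 178*4 = 10 - 712 = -702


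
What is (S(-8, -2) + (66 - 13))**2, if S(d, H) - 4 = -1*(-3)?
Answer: 3600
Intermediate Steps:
S(d, H) = 7 (S(d, H) = 4 - 1*(-3) = 4 + 3 = 7)
(S(-8, -2) + (66 - 13))**2 = (7 + (66 - 13))**2 = (7 + 53)**2 = 60**2 = 3600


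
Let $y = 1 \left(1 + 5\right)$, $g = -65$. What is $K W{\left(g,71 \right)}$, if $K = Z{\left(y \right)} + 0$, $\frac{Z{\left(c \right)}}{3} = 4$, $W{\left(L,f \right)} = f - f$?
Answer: $0$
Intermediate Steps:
$W{\left(L,f \right)} = 0$
$y = 6$ ($y = 1 \cdot 6 = 6$)
$Z{\left(c \right)} = 12$ ($Z{\left(c \right)} = 3 \cdot 4 = 12$)
$K = 12$ ($K = 12 + 0 = 12$)
$K W{\left(g,71 \right)} = 12 \cdot 0 = 0$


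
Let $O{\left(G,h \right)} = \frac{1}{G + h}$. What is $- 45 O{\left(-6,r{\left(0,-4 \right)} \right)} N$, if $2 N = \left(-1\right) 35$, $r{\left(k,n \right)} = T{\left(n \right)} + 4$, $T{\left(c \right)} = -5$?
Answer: $- \frac{225}{2} \approx -112.5$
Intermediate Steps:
$r{\left(k,n \right)} = -1$ ($r{\left(k,n \right)} = -5 + 4 = -1$)
$N = - \frac{35}{2}$ ($N = \frac{\left(-1\right) 35}{2} = \frac{1}{2} \left(-35\right) = - \frac{35}{2} \approx -17.5$)
$- 45 O{\left(-6,r{\left(0,-4 \right)} \right)} N = - \frac{45}{-6 - 1} \left(- \frac{35}{2}\right) = - \frac{45}{-7} \left(- \frac{35}{2}\right) = \left(-45\right) \left(- \frac{1}{7}\right) \left(- \frac{35}{2}\right) = \frac{45}{7} \left(- \frac{35}{2}\right) = - \frac{225}{2}$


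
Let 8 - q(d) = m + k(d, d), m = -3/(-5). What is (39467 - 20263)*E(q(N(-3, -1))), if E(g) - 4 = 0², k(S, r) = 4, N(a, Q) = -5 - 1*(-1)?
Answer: 76816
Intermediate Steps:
N(a, Q) = -4 (N(a, Q) = -5 + 1 = -4)
m = ⅗ (m = -3*(-⅕) = ⅗ ≈ 0.60000)
q(d) = 17/5 (q(d) = 8 - (⅗ + 4) = 8 - 1*23/5 = 8 - 23/5 = 17/5)
E(g) = 4 (E(g) = 4 + 0² = 4 + 0 = 4)
(39467 - 20263)*E(q(N(-3, -1))) = (39467 - 20263)*4 = 19204*4 = 76816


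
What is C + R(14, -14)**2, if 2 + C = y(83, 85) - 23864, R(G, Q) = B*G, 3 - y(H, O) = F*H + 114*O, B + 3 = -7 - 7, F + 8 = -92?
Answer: 31391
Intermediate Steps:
F = -100 (F = -8 - 92 = -100)
B = -17 (B = -3 + (-7 - 7) = -3 - 14 = -17)
y(H, O) = 3 - 114*O + 100*H (y(H, O) = 3 - (-100*H + 114*O) = 3 + (-114*O + 100*H) = 3 - 114*O + 100*H)
R(G, Q) = -17*G
C = -25253 (C = -2 + ((3 - 114*85 + 100*83) - 23864) = -2 + ((3 - 9690 + 8300) - 23864) = -2 + (-1387 - 23864) = -2 - 25251 = -25253)
C + R(14, -14)**2 = -25253 + (-17*14)**2 = -25253 + (-238)**2 = -25253 + 56644 = 31391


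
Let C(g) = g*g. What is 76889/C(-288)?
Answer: 76889/82944 ≈ 0.92700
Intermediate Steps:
C(g) = g²
76889/C(-288) = 76889/((-288)²) = 76889/82944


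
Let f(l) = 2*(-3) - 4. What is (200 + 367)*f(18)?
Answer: -5670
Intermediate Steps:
f(l) = -10 (f(l) = -6 - 4 = -10)
(200 + 367)*f(18) = (200 + 367)*(-10) = 567*(-10) = -5670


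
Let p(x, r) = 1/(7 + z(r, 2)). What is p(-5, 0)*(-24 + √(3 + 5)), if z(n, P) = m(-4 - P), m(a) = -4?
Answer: -8 + 2*√2/3 ≈ -7.0572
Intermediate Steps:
z(n, P) = -4
p(x, r) = ⅓ (p(x, r) = 1/(7 - 4) = 1/3 = ⅓)
p(-5, 0)*(-24 + √(3 + 5)) = (-24 + √(3 + 5))/3 = (-24 + √8)/3 = (-24 + 2*√2)/3 = -8 + 2*√2/3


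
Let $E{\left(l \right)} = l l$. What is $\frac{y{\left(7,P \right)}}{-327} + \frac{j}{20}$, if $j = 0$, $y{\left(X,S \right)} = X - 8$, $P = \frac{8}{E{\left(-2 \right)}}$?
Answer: $\frac{1}{327} \approx 0.0030581$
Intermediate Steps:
$E{\left(l \right)} = l^{2}$
$P = 2$ ($P = \frac{8}{\left(-2\right)^{2}} = \frac{8}{4} = 8 \cdot \frac{1}{4} = 2$)
$y{\left(X,S \right)} = -8 + X$
$\frac{y{\left(7,P \right)}}{-327} + \frac{j}{20} = \frac{-8 + 7}{-327} + \frac{0}{20} = \left(-1\right) \left(- \frac{1}{327}\right) + 0 \cdot \frac{1}{20} = \frac{1}{327} + 0 = \frac{1}{327}$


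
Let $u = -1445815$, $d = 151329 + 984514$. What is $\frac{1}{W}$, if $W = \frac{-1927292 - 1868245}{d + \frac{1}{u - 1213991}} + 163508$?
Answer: $\frac{3021122026457}{493967524909845334} \approx 6.116 \cdot 10^{-6}$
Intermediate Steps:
$d = 1135843$
$W = \frac{493967524909845334}{3021122026457}$ ($W = \frac{-1927292 - 1868245}{1135843 + \frac{1}{-1445815 - 1213991}} + 163508 = - \frac{3795537}{1135843 + \frac{1}{-2659806}} + 163508 = - \frac{3795537}{1135843 - \frac{1}{2659806}} + 163508 = - \frac{3795537}{\frac{3021122026457}{2659806}} + 163508 = \left(-3795537\right) \frac{2659806}{3021122026457} + 163508 = - \frac{10095392085822}{3021122026457} + 163508 = \frac{493967524909845334}{3021122026457} \approx 1.635 \cdot 10^{5}$)
$\frac{1}{W} = \frac{1}{\frac{493967524909845334}{3021122026457}} = \frac{3021122026457}{493967524909845334}$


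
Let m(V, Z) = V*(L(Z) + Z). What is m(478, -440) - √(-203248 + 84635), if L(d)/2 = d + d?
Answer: -1051600 - I*√118613 ≈ -1.0516e+6 - 344.4*I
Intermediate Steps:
L(d) = 4*d (L(d) = 2*(d + d) = 2*(2*d) = 4*d)
m(V, Z) = 5*V*Z (m(V, Z) = V*(4*Z + Z) = V*(5*Z) = 5*V*Z)
m(478, -440) - √(-203248 + 84635) = 5*478*(-440) - √(-203248 + 84635) = -1051600 - √(-118613) = -1051600 - I*√118613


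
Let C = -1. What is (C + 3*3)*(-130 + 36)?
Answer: -752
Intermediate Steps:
(C + 3*3)*(-130 + 36) = (-1 + 3*3)*(-130 + 36) = (-1 + 9)*(-94) = 8*(-94) = -752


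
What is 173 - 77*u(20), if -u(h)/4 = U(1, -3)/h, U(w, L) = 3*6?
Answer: 2251/5 ≈ 450.20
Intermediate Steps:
U(w, L) = 18
u(h) = -72/h
173 - 77*u(20) = 173 - (-5544)/20 = 173 - 77*(-18/5) = 173 + 1386/5 = 2251/5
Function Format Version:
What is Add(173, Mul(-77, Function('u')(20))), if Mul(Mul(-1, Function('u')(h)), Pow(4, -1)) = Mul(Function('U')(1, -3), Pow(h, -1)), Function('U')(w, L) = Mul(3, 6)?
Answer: Rational(2251, 5) ≈ 450.20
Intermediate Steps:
Function('U')(w, L) = 18
Function('u')(h) = Mul(-72, Pow(h, -1)) (Function('u')(h) = Mul(-4, Mul(18, Pow(h, -1))) = Mul(-72, Pow(h, -1)))
Add(173, Mul(-77, Function('u')(20))) = Add(173, Mul(-77, Mul(-72, Pow(20, -1)))) = Add(173, Mul(-77, Mul(-72, Rational(1, 20)))) = Add(173, Mul(-77, Rational(-18, 5))) = Add(173, Rational(1386, 5)) = Rational(2251, 5)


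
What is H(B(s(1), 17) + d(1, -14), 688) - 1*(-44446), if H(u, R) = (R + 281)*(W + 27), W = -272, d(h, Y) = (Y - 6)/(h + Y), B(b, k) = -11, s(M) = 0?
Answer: -192959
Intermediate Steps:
d(h, Y) = (-6 + Y)/(Y + h)
H(u, R) = -68845 - 245*R (H(u, R) = (R + 281)*(-272 + 27) = (281 + R)*(-245) = -68845 - 245*R)
H(B(s(1), 17) + d(1, -14), 688) - 1*(-44446) = (-68845 - 245*688) - 1*(-44446) = (-68845 - 168560) + 44446 = -237405 + 44446 = -192959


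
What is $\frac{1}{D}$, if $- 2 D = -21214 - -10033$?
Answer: $\frac{2}{11181} \approx 0.00017887$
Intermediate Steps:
$D = \frac{11181}{2}$ ($D = - \frac{-21214 - -10033}{2} = - \frac{-21214 + 10033}{2} = \left(- \frac{1}{2}\right) \left(-11181\right) = \frac{11181}{2} \approx 5590.5$)
$\frac{1}{D} = \frac{1}{\frac{11181}{2}} = \frac{2}{11181}$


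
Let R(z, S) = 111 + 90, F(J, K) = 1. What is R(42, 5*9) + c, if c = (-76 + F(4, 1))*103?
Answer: -7524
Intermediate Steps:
R(z, S) = 201
c = -7725 (c = (-76 + 1)*103 = -75*103 = -7725)
R(42, 5*9) + c = 201 - 7725 = -7524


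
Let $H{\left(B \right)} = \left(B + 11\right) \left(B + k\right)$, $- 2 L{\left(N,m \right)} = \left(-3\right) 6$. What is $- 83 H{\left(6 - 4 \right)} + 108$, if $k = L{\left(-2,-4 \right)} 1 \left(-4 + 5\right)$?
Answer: $-11761$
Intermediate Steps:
$L{\left(N,m \right)} = 9$ ($L{\left(N,m \right)} = - \frac{\left(-3\right) 6}{2} = \left(- \frac{1}{2}\right) \left(-18\right) = 9$)
$k = 9$ ($k = 9 \cdot 1 \left(-4 + 5\right) = 9 \cdot 1 \cdot 1 = 9 \cdot 1 = 9$)
$H{\left(B \right)} = \left(9 + B\right) \left(11 + B\right)$ ($H{\left(B \right)} = \left(B + 11\right) \left(B + 9\right) = \left(11 + B\right) \left(9 + B\right) = \left(9 + B\right) \left(11 + B\right)$)
$- 83 H{\left(6 - 4 \right)} + 108 = - 83 \left(99 + \left(6 - 4\right)^{2} + 20 \left(6 - 4\right)\right) + 108 = - 83 \left(99 + 2^{2} + 20 \cdot 2\right) + 108 = - 83 \left(99 + 4 + 40\right) + 108 = \left(-83\right) 143 + 108 = -11869 + 108 = -11761$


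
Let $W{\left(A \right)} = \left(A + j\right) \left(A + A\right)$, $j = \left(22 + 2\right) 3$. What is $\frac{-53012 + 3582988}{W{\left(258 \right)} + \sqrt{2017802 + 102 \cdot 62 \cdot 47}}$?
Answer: $\frac{60108431328}{2899296337} - \frac{1764988 \sqrt{2315030}}{14496481685} \approx 20.547$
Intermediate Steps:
$j = 72$ ($j = 24 \cdot 3 = 72$)
$W{\left(A \right)} = 2 A \left(72 + A\right)$ ($W{\left(A \right)} = \left(A + 72\right) \left(A + A\right) = \left(72 + A\right) 2 A = 2 A \left(72 + A\right)$)
$\frac{-53012 + 3582988}{W{\left(258 \right)} + \sqrt{2017802 + 102 \cdot 62 \cdot 47}} = \frac{-53012 + 3582988}{2 \cdot 258 \left(72 + 258\right) + \sqrt{2017802 + 102 \cdot 62 \cdot 47}} = \frac{3529976}{2 \cdot 258 \cdot 330 + \sqrt{2017802 + 6324 \cdot 47}} = \frac{3529976}{170280 + \sqrt{2017802 + 297228}} = \frac{3529976}{170280 + \sqrt{2315030}}$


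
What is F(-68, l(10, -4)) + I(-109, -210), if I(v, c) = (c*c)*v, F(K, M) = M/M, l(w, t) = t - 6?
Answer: -4806899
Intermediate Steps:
l(w, t) = -6 + t
F(K, M) = 1
I(v, c) = v*c**2 (I(v, c) = c**2*v = v*c**2)
F(-68, l(10, -4)) + I(-109, -210) = 1 - 109*(-210)**2 = 1 - 109*44100 = 1 - 4806900 = -4806899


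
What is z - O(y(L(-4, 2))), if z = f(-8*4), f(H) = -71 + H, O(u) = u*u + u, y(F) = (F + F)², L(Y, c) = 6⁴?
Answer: -45137765237863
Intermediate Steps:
L(Y, c) = 1296
y(F) = 4*F² (y(F) = (2*F)² = 4*F²)
O(u) = u + u² (O(u) = u² + u = u + u²)
z = -103 (z = -71 - 8*4 = -71 - 32 = -103)
z - O(y(L(-4, 2))) = -103 - 4*1296²*(1 + 4*1296²) = -103 - 4*1679616*(1 + 4*1679616) = -103 - 6718464*(1 + 6718464) = -103 - 6718464*6718465 = -103 - 1*45137765237760 = -103 - 45137765237760 = -45137765237863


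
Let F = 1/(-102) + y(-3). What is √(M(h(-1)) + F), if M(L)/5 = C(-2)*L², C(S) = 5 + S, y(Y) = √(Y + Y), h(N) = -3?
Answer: √(1404438 + 10404*I*√6)/102 ≈ 11.619 + 0.10541*I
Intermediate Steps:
y(Y) = √2*√Y (y(Y) = √(2*Y) = √2*√Y)
F = -1/102 + I*√6 (F = 1/(-102) + √2*√(-3) = -1/102 + √2*(I*√3) = -1/102 + I*√6 ≈ -0.0098039 + 2.4495*I)
M(L) = 15*L² (M(L) = 5*((5 - 2)*L²) = 5*(3*L²) = 15*L²)
√(M(h(-1)) + F) = √(15*(-3)² + (-1/102 + I*√6)) = √(15*9 + (-1/102 + I*√6)) = √(135 + (-1/102 + I*√6)) = √(13769/102 + I*√6)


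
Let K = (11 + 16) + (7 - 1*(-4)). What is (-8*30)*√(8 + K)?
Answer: -240*√46 ≈ -1627.8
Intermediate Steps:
K = 38 (K = 27 + (7 + 4) = 27 + 11 = 38)
(-8*30)*√(8 + K) = (-8*30)*√(8 + 38) = -240*√46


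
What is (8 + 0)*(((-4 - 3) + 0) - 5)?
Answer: -96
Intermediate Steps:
(8 + 0)*(((-4 - 3) + 0) - 5) = 8*((-7 + 0) - 5) = 8*(-7 - 5) = 8*(-12) = -96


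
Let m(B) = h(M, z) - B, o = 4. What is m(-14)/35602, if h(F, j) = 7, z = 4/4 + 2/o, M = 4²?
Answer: 3/5086 ≈ 0.00058985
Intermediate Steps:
M = 16
z = 3/2 (z = 4/4 + 2/4 = 4*(¼) + 2*(¼) = 1 + ½ = 3/2 ≈ 1.5000)
m(B) = 7 - B
m(-14)/35602 = (7 - 1*(-14))/35602 = (7 + 14)*(1/35602) = 21*(1/35602) = 3/5086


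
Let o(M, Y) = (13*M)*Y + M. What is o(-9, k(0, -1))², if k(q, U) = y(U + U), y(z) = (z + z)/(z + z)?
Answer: 15876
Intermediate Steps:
y(z) = 1 (y(z) = (2*z)/((2*z)) = (2*z)*(1/(2*z)) = 1)
k(q, U) = 1
o(M, Y) = M + 13*M*Y (o(M, Y) = 13*M*Y + M = M + 13*M*Y)
o(-9, k(0, -1))² = (-9*(1 + 13*1))² = (-9*(1 + 13))² = (-9*14)² = (-126)² = 15876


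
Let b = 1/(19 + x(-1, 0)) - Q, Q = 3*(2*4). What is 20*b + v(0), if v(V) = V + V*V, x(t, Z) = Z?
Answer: -9100/19 ≈ -478.95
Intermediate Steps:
Q = 24 (Q = 3*8 = 24)
b = -455/19 (b = 1/(19 + 0) - 1*24 = 1/19 - 24 = -455/19 ≈ -23.947)
v(V) = V + V²
20*b + v(0) = 20*(-455/19) + 0*(1 + 0) = -9100/19 + 0*1 = -9100/19 + 0 = -9100/19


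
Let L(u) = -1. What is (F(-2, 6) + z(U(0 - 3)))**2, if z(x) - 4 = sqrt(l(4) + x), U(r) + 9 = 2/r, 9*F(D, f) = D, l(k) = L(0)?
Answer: 292/81 + 272*I*sqrt(6)/27 ≈ 3.6049 + 24.676*I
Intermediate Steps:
l(k) = -1
F(D, f) = D/9
U(r) = -9 + 2/r
z(x) = 4 + sqrt(-1 + x)
(F(-2, 6) + z(U(0 - 3)))**2 = ((1/9)*(-2) + (4 + sqrt(-1 + (-9 + 2/(0 - 3)))))**2 = (-2/9 + (4 + sqrt(-1 + (-9 + 2/(-3)))))**2 = (-2/9 + (4 + sqrt(-1 + (-9 + 2*(-1/3)))))**2 = (-2/9 + (4 + sqrt(-1 + (-9 - 2/3))))**2 = (-2/9 + (4 + sqrt(-1 - 29/3)))**2 = (-2/9 + (4 + sqrt(-32/3)))**2 = (-2/9 + (4 + 4*I*sqrt(6)/3))**2 = (34/9 + 4*I*sqrt(6)/3)**2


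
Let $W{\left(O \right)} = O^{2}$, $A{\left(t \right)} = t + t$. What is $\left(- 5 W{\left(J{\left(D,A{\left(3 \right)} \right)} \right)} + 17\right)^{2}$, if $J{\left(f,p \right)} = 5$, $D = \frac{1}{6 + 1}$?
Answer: $11664$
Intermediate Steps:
$D = \frac{1}{7} \approx 0.14286$
$A{\left(t \right)} = 2 t$
$\left(- 5 W{\left(J{\left(D,A{\left(3 \right)} \right)} \right)} + 17\right)^{2} = \left(- 5 \cdot 5^{2} + 17\right)^{2} = \left(\left(-5\right) 25 + 17\right)^{2} = \left(-125 + 17\right)^{2} = \left(-108\right)^{2} = 11664$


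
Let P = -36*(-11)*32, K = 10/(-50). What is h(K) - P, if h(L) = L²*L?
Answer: -1584001/125 ≈ -12672.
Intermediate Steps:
K = -⅕ (K = 10*(-1/50) = -⅕ ≈ -0.20000)
P = 12672 (P = 396*32 = 12672)
h(L) = L³
h(K) - P = (-⅕)³ - 1*12672 = -1/125 - 12672 = -1584001/125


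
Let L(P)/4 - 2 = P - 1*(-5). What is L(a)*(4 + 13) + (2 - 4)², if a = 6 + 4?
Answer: 1160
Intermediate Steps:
a = 10
L(P) = 28 + 4*P (L(P) = 8 + 4*(P - 1*(-5)) = 8 + 4*(P + 5) = 8 + 4*(5 + P) = 8 + (20 + 4*P) = 28 + 4*P)
L(a)*(4 + 13) + (2 - 4)² = (28 + 4*10)*(4 + 13) + (2 - 4)² = (28 + 40)*17 + (-2)² = 68*17 + 4 = 1156 + 4 = 1160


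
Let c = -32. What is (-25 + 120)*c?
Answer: -3040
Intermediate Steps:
(-25 + 120)*c = (-25 + 120)*(-32) = 95*(-32) = -3040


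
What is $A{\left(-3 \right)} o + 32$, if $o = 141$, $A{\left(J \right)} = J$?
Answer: $-391$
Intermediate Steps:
$A{\left(-3 \right)} o + 32 = \left(-3\right) 141 + 32 = -423 + 32 = -391$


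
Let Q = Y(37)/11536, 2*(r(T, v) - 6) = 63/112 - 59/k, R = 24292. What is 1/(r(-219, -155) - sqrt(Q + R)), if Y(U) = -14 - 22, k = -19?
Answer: -2087946784/6458134397655 - 184832*sqrt(50511903799)/6458134397655 ≈ -0.0067556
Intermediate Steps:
r(T, v) = 4763/608 (r(T, v) = 6 + (63/112 - 59/(-19))/2 = 6 + (63*(1/112) - 59*(-1/19))/2 = 6 + (9/16 + 59/19)/2 = 6 + (1/2)*(1115/304) = 6 + 1115/608 = 4763/608)
Y(U) = -36
Q = -9/2884 (Q = -36/11536 = -36*1/11536 = -9/2884 ≈ -0.0031207)
1/(r(-219, -155) - sqrt(Q + R)) = 1/(4763/608 - sqrt(-9/2884 + 24292)) = 1/(4763/608 - sqrt(70058119/2884)) = 1/(4763/608 - sqrt(50511903799)/1442)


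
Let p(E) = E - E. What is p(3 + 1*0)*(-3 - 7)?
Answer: 0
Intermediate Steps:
p(E) = 0
p(3 + 1*0)*(-3 - 7) = 0*(-3 - 7) = 0*(-10) = 0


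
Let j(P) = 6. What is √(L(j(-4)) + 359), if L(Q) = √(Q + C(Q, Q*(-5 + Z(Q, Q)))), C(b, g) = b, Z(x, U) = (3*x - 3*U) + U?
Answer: √(359 + 2*√3) ≈ 19.038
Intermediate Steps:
Z(x, U) = -2*U + 3*x (Z(x, U) = (-3*U + 3*x) + U = -2*U + 3*x)
L(Q) = √2*√Q (L(Q) = √(Q + Q) = √(2*Q) = √2*√Q)
√(L(j(-4)) + 359) = √(√2*√6 + 359) = √(2*√3 + 359) = √(359 + 2*√3)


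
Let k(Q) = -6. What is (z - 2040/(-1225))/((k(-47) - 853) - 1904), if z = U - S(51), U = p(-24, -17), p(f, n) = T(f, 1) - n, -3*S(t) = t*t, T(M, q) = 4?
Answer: -72656/225645 ≈ -0.32199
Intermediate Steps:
S(t) = -t²/3 (S(t) = -t*t/3 = -t²/3)
p(f, n) = 4 - n
U = 21 (U = 4 - 1*(-17) = 4 + 17 = 21)
z = 888 (z = 21 - (-1)*51²/3 = 21 - (-1)*2601/3 = 21 - 1*(-867) = 21 + 867 = 888)
(z - 2040/(-1225))/((k(-47) - 853) - 1904) = (888 - 2040/(-1225))/((-6 - 853) - 1904) = (888 - 2040*(-1/1225))/(-859 - 1904) = (888 + 408/245)/(-2763) = (217968/245)*(-1/2763) = -72656/225645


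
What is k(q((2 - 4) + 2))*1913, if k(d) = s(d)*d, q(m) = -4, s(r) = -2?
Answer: 15304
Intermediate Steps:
k(d) = -2*d
k(q((2 - 4) + 2))*1913 = -2*(-4)*1913 = 8*1913 = 15304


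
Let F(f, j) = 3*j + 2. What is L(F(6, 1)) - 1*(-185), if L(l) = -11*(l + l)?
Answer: 75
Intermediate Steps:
F(f, j) = 2 + 3*j
L(l) = -22*l
L(F(6, 1)) - 1*(-185) = -22*(2 + 3*1) - 1*(-185) = -22*(2 + 3) + 185 = -22*5 + 185 = -110 + 185 = 75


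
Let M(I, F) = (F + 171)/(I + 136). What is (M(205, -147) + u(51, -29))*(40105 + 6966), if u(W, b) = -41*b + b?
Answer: 18620534464/341 ≈ 5.4606e+7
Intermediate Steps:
M(I, F) = (171 + F)/(136 + I)
u(W, b) = -40*b
(M(205, -147) + u(51, -29))*(40105 + 6966) = ((171 - 147)/(136 + 205) - 40*(-29))*(40105 + 6966) = (24/341 + 1160)*47071 = (395584/341)*47071 = 18620534464/341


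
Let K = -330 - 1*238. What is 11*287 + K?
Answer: 2589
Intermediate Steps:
K = -568 (K = -330 - 238 = -568)
11*287 + K = 11*287 - 568 = 3157 - 568 = 2589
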